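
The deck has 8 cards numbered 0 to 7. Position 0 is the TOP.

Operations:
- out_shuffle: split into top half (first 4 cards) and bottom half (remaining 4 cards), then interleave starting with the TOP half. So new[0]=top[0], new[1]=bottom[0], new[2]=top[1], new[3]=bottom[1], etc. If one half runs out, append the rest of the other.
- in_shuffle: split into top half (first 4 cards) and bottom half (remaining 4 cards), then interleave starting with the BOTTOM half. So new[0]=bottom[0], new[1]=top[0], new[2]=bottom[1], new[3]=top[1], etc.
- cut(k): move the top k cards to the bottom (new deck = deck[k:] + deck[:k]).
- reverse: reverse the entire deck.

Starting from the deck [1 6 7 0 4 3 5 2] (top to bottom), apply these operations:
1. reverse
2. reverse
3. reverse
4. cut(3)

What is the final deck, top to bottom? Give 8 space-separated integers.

After op 1 (reverse): [2 5 3 4 0 7 6 1]
After op 2 (reverse): [1 6 7 0 4 3 5 2]
After op 3 (reverse): [2 5 3 4 0 7 6 1]
After op 4 (cut(3)): [4 0 7 6 1 2 5 3]

Answer: 4 0 7 6 1 2 5 3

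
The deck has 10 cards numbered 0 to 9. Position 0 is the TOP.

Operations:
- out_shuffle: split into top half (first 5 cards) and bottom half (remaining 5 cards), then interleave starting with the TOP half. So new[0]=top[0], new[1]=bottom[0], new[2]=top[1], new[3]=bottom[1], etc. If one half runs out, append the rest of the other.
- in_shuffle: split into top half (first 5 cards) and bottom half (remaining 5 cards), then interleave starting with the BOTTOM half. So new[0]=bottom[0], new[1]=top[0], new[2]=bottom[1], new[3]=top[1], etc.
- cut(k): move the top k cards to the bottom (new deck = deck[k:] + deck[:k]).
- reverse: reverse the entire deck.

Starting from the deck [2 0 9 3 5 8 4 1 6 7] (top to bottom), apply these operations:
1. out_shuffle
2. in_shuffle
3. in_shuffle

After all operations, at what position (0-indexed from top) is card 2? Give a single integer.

Answer: 3

Derivation:
After op 1 (out_shuffle): [2 8 0 4 9 1 3 6 5 7]
After op 2 (in_shuffle): [1 2 3 8 6 0 5 4 7 9]
After op 3 (in_shuffle): [0 1 5 2 4 3 7 8 9 6]
Card 2 is at position 3.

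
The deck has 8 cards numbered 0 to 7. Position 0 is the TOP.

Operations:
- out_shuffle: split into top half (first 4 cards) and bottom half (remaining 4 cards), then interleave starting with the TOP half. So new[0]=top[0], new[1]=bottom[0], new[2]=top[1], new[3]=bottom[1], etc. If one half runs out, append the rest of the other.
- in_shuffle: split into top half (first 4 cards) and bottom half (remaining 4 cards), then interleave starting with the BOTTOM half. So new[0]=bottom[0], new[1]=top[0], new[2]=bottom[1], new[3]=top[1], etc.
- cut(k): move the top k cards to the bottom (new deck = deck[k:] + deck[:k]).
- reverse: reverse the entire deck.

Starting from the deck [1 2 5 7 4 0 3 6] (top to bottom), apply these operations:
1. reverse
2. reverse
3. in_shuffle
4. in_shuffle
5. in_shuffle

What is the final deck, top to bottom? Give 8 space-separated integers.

After op 1 (reverse): [6 3 0 4 7 5 2 1]
After op 2 (reverse): [1 2 5 7 4 0 3 6]
After op 3 (in_shuffle): [4 1 0 2 3 5 6 7]
After op 4 (in_shuffle): [3 4 5 1 6 0 7 2]
After op 5 (in_shuffle): [6 3 0 4 7 5 2 1]

Answer: 6 3 0 4 7 5 2 1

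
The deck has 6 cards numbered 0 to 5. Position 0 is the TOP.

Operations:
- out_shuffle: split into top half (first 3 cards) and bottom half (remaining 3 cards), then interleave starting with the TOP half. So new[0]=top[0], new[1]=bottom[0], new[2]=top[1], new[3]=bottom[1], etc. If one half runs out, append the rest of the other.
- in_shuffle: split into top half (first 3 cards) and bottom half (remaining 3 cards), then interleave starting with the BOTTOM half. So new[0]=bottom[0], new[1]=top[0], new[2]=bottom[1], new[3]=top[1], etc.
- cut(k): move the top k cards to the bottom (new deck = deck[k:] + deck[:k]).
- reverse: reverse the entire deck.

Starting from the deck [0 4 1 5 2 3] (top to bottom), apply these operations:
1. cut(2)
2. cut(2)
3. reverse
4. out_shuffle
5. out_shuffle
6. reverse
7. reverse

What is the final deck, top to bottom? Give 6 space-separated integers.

Answer: 5 3 0 4 1 2

Derivation:
After op 1 (cut(2)): [1 5 2 3 0 4]
After op 2 (cut(2)): [2 3 0 4 1 5]
After op 3 (reverse): [5 1 4 0 3 2]
After op 4 (out_shuffle): [5 0 1 3 4 2]
After op 5 (out_shuffle): [5 3 0 4 1 2]
After op 6 (reverse): [2 1 4 0 3 5]
After op 7 (reverse): [5 3 0 4 1 2]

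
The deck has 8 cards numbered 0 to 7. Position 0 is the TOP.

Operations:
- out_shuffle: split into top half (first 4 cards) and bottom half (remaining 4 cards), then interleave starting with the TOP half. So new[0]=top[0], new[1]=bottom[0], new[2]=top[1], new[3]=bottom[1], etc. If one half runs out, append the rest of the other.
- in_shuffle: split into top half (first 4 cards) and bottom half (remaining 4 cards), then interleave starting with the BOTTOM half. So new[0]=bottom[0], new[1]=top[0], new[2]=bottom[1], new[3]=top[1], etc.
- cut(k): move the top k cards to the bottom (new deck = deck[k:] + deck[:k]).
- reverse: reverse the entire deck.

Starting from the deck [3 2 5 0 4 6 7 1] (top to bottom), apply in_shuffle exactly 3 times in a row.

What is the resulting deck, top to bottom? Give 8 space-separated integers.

After op 1 (in_shuffle): [4 3 6 2 7 5 1 0]
After op 2 (in_shuffle): [7 4 5 3 1 6 0 2]
After op 3 (in_shuffle): [1 7 6 4 0 5 2 3]

Answer: 1 7 6 4 0 5 2 3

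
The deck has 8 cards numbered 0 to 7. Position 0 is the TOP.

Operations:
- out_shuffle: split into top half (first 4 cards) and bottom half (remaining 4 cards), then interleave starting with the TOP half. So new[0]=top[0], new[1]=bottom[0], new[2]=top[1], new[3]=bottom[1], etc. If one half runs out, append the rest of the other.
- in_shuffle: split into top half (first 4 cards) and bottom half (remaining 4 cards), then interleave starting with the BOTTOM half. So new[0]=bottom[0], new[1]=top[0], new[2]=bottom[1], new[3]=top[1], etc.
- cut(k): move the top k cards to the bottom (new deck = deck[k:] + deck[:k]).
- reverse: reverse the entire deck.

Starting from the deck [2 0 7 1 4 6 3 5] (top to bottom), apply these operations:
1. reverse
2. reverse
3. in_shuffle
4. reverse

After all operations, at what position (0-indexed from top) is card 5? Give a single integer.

Answer: 1

Derivation:
After op 1 (reverse): [5 3 6 4 1 7 0 2]
After op 2 (reverse): [2 0 7 1 4 6 3 5]
After op 3 (in_shuffle): [4 2 6 0 3 7 5 1]
After op 4 (reverse): [1 5 7 3 0 6 2 4]
Card 5 is at position 1.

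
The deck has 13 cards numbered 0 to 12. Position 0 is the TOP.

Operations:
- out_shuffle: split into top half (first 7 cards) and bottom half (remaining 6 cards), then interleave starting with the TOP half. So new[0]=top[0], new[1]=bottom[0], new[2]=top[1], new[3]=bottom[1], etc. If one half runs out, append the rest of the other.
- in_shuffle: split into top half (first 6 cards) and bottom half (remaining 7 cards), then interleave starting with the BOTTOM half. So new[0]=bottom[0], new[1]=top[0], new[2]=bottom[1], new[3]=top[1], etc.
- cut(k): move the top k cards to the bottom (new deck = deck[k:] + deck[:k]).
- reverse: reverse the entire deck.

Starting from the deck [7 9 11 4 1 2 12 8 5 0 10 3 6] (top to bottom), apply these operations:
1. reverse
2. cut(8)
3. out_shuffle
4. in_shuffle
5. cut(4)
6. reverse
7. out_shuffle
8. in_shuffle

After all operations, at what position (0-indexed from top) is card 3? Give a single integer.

Answer: 4

Derivation:
After op 1 (reverse): [6 3 10 0 5 8 12 2 1 4 11 9 7]
After op 2 (cut(8)): [1 4 11 9 7 6 3 10 0 5 8 12 2]
After op 3 (out_shuffle): [1 10 4 0 11 5 9 8 7 12 6 2 3]
After op 4 (in_shuffle): [9 1 8 10 7 4 12 0 6 11 2 5 3]
After op 5 (cut(4)): [7 4 12 0 6 11 2 5 3 9 1 8 10]
After op 6 (reverse): [10 8 1 9 3 5 2 11 6 0 12 4 7]
After op 7 (out_shuffle): [10 11 8 6 1 0 9 12 3 4 5 7 2]
After op 8 (in_shuffle): [9 10 12 11 3 8 4 6 5 1 7 0 2]
Card 3 is at position 4.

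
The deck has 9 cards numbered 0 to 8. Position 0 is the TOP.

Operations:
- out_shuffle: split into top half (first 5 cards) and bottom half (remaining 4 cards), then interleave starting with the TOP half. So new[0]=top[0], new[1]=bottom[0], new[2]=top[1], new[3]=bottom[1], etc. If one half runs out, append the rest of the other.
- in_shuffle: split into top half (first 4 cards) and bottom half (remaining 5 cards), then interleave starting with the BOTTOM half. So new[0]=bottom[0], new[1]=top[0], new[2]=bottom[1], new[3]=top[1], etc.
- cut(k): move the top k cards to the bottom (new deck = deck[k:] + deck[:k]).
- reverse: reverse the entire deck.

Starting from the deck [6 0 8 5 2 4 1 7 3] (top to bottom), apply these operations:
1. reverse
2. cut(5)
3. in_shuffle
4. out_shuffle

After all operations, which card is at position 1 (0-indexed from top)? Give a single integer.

Answer: 0

Derivation:
After op 1 (reverse): [3 7 1 4 2 5 8 0 6]
After op 2 (cut(5)): [5 8 0 6 3 7 1 4 2]
After op 3 (in_shuffle): [3 5 7 8 1 0 4 6 2]
After op 4 (out_shuffle): [3 0 5 4 7 6 8 2 1]
Position 1: card 0.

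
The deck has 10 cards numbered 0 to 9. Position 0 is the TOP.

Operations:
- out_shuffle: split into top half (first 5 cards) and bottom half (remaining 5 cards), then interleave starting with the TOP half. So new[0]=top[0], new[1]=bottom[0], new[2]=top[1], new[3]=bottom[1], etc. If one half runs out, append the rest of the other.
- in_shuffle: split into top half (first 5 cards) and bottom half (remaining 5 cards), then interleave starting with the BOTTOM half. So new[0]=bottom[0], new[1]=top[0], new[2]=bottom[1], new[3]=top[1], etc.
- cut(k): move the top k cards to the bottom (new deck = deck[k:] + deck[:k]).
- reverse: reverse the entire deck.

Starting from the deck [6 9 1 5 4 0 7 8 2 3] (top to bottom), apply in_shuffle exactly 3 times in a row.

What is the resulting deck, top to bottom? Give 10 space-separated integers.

Answer: 7 1 3 0 9 2 4 6 8 5

Derivation:
After op 1 (in_shuffle): [0 6 7 9 8 1 2 5 3 4]
After op 2 (in_shuffle): [1 0 2 6 5 7 3 9 4 8]
After op 3 (in_shuffle): [7 1 3 0 9 2 4 6 8 5]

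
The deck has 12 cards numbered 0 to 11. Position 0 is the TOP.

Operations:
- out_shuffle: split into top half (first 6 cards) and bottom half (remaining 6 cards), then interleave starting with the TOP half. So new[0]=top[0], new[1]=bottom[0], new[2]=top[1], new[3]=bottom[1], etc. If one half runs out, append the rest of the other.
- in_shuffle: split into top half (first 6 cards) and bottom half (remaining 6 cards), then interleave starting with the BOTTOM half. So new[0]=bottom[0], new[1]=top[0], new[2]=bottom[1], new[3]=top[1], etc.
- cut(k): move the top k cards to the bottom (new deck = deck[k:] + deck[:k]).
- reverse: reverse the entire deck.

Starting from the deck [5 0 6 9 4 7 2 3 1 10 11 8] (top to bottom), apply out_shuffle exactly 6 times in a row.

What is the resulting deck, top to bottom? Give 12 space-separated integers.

Answer: 5 7 11 4 10 9 1 6 3 0 2 8

Derivation:
After op 1 (out_shuffle): [5 2 0 3 6 1 9 10 4 11 7 8]
After op 2 (out_shuffle): [5 9 2 10 0 4 3 11 6 7 1 8]
After op 3 (out_shuffle): [5 3 9 11 2 6 10 7 0 1 4 8]
After op 4 (out_shuffle): [5 10 3 7 9 0 11 1 2 4 6 8]
After op 5 (out_shuffle): [5 11 10 1 3 2 7 4 9 6 0 8]
After op 6 (out_shuffle): [5 7 11 4 10 9 1 6 3 0 2 8]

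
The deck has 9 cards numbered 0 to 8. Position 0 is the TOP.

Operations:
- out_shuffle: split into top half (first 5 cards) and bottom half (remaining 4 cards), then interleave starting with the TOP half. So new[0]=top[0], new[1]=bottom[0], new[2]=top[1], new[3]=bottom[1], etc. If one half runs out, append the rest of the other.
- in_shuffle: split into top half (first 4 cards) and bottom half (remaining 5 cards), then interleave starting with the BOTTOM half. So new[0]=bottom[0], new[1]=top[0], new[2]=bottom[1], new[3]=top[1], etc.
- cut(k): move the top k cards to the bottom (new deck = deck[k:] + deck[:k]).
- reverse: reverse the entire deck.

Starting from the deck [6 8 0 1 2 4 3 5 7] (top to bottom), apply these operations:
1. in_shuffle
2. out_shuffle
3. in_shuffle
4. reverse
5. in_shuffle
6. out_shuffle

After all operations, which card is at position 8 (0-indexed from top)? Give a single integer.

Answer: 1

Derivation:
After op 1 (in_shuffle): [2 6 4 8 3 0 5 1 7]
After op 2 (out_shuffle): [2 0 6 5 4 1 8 7 3]
After op 3 (in_shuffle): [4 2 1 0 8 6 7 5 3]
After op 4 (reverse): [3 5 7 6 8 0 1 2 4]
After op 5 (in_shuffle): [8 3 0 5 1 7 2 6 4]
After op 6 (out_shuffle): [8 7 3 2 0 6 5 4 1]
Position 8: card 1.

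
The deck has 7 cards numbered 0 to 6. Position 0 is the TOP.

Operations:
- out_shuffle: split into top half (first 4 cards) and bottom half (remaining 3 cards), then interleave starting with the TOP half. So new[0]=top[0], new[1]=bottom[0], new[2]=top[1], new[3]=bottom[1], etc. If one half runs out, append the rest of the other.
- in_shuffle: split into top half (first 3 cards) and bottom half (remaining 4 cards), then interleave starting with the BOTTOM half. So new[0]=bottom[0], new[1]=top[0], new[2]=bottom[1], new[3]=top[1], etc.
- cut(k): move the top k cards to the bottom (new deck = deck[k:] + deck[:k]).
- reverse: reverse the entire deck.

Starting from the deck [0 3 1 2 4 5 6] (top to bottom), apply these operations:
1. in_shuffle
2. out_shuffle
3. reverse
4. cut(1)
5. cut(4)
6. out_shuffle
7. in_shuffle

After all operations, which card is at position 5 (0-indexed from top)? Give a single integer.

Answer: 2

Derivation:
After op 1 (in_shuffle): [2 0 4 3 5 1 6]
After op 2 (out_shuffle): [2 5 0 1 4 6 3]
After op 3 (reverse): [3 6 4 1 0 5 2]
After op 4 (cut(1)): [6 4 1 0 5 2 3]
After op 5 (cut(4)): [5 2 3 6 4 1 0]
After op 6 (out_shuffle): [5 4 2 1 3 0 6]
After op 7 (in_shuffle): [1 5 3 4 0 2 6]
Position 5: card 2.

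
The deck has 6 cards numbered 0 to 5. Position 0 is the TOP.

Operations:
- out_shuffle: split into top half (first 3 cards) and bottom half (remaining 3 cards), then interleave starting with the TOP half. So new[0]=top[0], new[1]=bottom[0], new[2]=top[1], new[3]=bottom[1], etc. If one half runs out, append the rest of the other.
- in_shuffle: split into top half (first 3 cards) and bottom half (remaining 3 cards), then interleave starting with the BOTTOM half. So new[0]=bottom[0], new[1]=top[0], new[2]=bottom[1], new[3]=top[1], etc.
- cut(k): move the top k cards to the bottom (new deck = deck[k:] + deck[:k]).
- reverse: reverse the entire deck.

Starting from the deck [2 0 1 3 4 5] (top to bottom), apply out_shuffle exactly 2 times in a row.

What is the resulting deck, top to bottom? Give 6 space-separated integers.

Answer: 2 4 3 1 0 5

Derivation:
After op 1 (out_shuffle): [2 3 0 4 1 5]
After op 2 (out_shuffle): [2 4 3 1 0 5]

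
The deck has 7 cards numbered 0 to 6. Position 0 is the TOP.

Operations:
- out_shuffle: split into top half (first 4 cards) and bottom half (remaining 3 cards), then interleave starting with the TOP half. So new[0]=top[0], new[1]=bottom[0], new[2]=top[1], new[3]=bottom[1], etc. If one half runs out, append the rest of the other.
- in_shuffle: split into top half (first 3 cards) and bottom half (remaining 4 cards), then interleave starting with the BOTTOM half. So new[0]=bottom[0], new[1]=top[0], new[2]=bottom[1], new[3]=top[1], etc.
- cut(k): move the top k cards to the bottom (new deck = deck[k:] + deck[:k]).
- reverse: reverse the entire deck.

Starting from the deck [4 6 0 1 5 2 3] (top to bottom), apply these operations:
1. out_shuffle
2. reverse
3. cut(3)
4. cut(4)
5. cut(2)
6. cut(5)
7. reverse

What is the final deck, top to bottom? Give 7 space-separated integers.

After op 1 (out_shuffle): [4 5 6 2 0 3 1]
After op 2 (reverse): [1 3 0 2 6 5 4]
After op 3 (cut(3)): [2 6 5 4 1 3 0]
After op 4 (cut(4)): [1 3 0 2 6 5 4]
After op 5 (cut(2)): [0 2 6 5 4 1 3]
After op 6 (cut(5)): [1 3 0 2 6 5 4]
After op 7 (reverse): [4 5 6 2 0 3 1]

Answer: 4 5 6 2 0 3 1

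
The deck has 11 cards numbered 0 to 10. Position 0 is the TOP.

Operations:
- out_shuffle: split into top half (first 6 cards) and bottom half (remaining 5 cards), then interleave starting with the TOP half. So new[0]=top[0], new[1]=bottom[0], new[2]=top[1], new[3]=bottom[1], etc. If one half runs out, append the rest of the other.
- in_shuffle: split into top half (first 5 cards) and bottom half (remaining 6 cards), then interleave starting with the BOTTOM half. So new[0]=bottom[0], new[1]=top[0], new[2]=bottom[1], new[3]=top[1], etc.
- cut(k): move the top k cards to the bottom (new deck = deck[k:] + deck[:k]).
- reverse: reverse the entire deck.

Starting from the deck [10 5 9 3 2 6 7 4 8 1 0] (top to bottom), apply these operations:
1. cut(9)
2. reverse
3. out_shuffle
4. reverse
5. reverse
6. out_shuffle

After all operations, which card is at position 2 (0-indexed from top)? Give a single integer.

After op 1 (cut(9)): [1 0 10 5 9 3 2 6 7 4 8]
After op 2 (reverse): [8 4 7 6 2 3 9 5 10 0 1]
After op 3 (out_shuffle): [8 9 4 5 7 10 6 0 2 1 3]
After op 4 (reverse): [3 1 2 0 6 10 7 5 4 9 8]
After op 5 (reverse): [8 9 4 5 7 10 6 0 2 1 3]
After op 6 (out_shuffle): [8 6 9 0 4 2 5 1 7 3 10]
Position 2: card 9.

Answer: 9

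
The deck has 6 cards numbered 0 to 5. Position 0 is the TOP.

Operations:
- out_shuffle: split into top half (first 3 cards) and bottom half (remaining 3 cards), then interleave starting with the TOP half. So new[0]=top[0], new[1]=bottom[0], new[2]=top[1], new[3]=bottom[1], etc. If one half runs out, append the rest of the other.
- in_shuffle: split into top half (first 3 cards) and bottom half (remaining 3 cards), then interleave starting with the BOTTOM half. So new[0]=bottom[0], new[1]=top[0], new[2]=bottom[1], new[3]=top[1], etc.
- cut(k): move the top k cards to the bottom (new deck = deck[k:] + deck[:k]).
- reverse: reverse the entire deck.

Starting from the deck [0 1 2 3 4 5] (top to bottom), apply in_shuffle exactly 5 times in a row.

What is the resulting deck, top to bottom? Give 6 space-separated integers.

Answer: 1 3 5 0 2 4

Derivation:
After op 1 (in_shuffle): [3 0 4 1 5 2]
After op 2 (in_shuffle): [1 3 5 0 2 4]
After op 3 (in_shuffle): [0 1 2 3 4 5]
After op 4 (in_shuffle): [3 0 4 1 5 2]
After op 5 (in_shuffle): [1 3 5 0 2 4]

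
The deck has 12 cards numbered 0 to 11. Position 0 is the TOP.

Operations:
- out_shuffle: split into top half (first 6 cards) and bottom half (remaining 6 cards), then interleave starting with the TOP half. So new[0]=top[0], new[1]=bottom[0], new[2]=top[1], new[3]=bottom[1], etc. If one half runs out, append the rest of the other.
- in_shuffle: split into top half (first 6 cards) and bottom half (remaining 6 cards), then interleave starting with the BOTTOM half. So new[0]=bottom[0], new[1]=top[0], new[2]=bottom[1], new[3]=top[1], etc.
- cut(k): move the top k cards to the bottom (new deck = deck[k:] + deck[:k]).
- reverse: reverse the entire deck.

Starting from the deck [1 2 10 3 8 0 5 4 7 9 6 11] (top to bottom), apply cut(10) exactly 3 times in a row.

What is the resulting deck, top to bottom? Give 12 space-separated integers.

After op 1 (cut(10)): [6 11 1 2 10 3 8 0 5 4 7 9]
After op 2 (cut(10)): [7 9 6 11 1 2 10 3 8 0 5 4]
After op 3 (cut(10)): [5 4 7 9 6 11 1 2 10 3 8 0]

Answer: 5 4 7 9 6 11 1 2 10 3 8 0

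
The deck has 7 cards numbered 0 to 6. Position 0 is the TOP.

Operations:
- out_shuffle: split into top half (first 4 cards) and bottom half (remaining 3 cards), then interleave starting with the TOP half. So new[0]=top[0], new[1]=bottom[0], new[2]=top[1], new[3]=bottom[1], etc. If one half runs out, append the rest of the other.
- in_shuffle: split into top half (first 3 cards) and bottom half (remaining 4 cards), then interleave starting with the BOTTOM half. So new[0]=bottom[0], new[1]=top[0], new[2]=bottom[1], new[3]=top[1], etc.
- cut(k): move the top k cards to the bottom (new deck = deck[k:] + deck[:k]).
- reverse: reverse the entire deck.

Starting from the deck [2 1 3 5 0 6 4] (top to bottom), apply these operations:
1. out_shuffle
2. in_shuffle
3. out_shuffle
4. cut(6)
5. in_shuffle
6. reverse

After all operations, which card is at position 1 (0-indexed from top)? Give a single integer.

Answer: 4

Derivation:
After op 1 (out_shuffle): [2 0 1 6 3 4 5]
After op 2 (in_shuffle): [6 2 3 0 4 1 5]
After op 3 (out_shuffle): [6 4 2 1 3 5 0]
After op 4 (cut(6)): [0 6 4 2 1 3 5]
After op 5 (in_shuffle): [2 0 1 6 3 4 5]
After op 6 (reverse): [5 4 3 6 1 0 2]
Position 1: card 4.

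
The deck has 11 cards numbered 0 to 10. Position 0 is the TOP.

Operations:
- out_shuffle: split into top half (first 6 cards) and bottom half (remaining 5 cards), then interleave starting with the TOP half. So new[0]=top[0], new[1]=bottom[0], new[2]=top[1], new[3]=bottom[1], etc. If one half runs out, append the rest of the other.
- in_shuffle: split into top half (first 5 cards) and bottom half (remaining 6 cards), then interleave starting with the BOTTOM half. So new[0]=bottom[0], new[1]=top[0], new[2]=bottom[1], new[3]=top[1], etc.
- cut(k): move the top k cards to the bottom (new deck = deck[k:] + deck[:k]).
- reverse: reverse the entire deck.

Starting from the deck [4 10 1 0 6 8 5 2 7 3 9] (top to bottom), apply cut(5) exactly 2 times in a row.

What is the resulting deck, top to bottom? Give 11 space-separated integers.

Answer: 9 4 10 1 0 6 8 5 2 7 3

Derivation:
After op 1 (cut(5)): [8 5 2 7 3 9 4 10 1 0 6]
After op 2 (cut(5)): [9 4 10 1 0 6 8 5 2 7 3]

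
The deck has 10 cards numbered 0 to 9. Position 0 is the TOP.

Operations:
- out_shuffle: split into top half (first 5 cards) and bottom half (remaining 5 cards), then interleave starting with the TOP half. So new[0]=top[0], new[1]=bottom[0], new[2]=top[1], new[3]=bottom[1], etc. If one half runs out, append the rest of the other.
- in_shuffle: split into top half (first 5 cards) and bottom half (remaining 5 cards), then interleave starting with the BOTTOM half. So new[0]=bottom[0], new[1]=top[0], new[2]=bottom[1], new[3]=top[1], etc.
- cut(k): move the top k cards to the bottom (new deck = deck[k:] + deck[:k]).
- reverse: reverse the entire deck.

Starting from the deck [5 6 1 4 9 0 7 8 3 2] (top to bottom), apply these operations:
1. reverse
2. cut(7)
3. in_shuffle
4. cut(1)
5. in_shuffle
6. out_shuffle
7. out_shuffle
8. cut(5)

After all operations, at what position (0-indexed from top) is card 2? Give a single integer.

Answer: 3

Derivation:
After op 1 (reverse): [2 3 8 7 0 9 4 1 6 5]
After op 2 (cut(7)): [1 6 5 2 3 8 7 0 9 4]
After op 3 (in_shuffle): [8 1 7 6 0 5 9 2 4 3]
After op 4 (cut(1)): [1 7 6 0 5 9 2 4 3 8]
After op 5 (in_shuffle): [9 1 2 7 4 6 3 0 8 5]
After op 6 (out_shuffle): [9 6 1 3 2 0 7 8 4 5]
After op 7 (out_shuffle): [9 0 6 7 1 8 3 4 2 5]
After op 8 (cut(5)): [8 3 4 2 5 9 0 6 7 1]
Card 2 is at position 3.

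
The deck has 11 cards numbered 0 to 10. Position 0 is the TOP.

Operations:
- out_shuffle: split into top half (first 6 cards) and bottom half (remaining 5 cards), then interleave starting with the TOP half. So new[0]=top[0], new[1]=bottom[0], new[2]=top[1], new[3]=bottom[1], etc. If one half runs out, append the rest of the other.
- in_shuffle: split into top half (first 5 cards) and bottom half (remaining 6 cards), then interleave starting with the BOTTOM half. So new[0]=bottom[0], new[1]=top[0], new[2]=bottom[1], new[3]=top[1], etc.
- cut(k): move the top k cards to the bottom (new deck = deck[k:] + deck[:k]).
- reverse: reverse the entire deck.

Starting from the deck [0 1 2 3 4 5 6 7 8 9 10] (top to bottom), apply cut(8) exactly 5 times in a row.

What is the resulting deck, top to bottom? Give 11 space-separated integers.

After op 1 (cut(8)): [8 9 10 0 1 2 3 4 5 6 7]
After op 2 (cut(8)): [5 6 7 8 9 10 0 1 2 3 4]
After op 3 (cut(8)): [2 3 4 5 6 7 8 9 10 0 1]
After op 4 (cut(8)): [10 0 1 2 3 4 5 6 7 8 9]
After op 5 (cut(8)): [7 8 9 10 0 1 2 3 4 5 6]

Answer: 7 8 9 10 0 1 2 3 4 5 6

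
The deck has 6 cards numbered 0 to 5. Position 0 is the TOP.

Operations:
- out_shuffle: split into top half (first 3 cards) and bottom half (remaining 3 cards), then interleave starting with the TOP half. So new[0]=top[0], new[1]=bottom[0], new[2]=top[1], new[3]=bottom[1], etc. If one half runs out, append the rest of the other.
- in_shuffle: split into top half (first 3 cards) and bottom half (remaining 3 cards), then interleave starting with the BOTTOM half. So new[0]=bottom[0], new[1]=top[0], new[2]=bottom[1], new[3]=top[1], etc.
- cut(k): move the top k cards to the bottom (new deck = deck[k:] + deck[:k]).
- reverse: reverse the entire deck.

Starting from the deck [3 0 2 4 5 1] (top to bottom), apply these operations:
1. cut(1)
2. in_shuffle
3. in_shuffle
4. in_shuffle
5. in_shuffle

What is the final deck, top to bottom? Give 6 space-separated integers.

After op 1 (cut(1)): [0 2 4 5 1 3]
After op 2 (in_shuffle): [5 0 1 2 3 4]
After op 3 (in_shuffle): [2 5 3 0 4 1]
After op 4 (in_shuffle): [0 2 4 5 1 3]
After op 5 (in_shuffle): [5 0 1 2 3 4]

Answer: 5 0 1 2 3 4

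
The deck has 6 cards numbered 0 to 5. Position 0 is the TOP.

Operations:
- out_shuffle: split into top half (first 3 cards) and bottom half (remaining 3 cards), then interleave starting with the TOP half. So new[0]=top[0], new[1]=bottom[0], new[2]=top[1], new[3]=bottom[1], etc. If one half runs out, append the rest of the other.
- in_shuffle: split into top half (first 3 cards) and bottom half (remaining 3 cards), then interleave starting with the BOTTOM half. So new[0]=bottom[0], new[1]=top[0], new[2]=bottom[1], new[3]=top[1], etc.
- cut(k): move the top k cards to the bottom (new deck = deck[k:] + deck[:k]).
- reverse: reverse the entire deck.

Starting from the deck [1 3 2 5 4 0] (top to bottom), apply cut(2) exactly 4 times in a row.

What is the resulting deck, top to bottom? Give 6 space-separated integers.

Answer: 2 5 4 0 1 3

Derivation:
After op 1 (cut(2)): [2 5 4 0 1 3]
After op 2 (cut(2)): [4 0 1 3 2 5]
After op 3 (cut(2)): [1 3 2 5 4 0]
After op 4 (cut(2)): [2 5 4 0 1 3]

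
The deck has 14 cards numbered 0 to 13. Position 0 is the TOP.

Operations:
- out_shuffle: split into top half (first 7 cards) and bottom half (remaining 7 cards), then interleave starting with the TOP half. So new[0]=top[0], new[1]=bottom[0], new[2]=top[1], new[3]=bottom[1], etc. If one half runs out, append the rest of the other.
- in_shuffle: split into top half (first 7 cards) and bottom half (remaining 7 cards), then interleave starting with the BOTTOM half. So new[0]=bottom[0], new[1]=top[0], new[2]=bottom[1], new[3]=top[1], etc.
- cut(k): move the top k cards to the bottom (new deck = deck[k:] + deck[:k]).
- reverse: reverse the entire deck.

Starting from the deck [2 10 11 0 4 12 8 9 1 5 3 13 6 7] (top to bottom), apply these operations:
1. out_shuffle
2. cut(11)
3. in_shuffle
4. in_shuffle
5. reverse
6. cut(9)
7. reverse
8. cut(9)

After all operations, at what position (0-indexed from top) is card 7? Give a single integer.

Answer: 11

Derivation:
After op 1 (out_shuffle): [2 9 10 1 11 5 0 3 4 13 12 6 8 7]
After op 2 (cut(11)): [6 8 7 2 9 10 1 11 5 0 3 4 13 12]
After op 3 (in_shuffle): [11 6 5 8 0 7 3 2 4 9 13 10 12 1]
After op 4 (in_shuffle): [2 11 4 6 9 5 13 8 10 0 12 7 1 3]
After op 5 (reverse): [3 1 7 12 0 10 8 13 5 9 6 4 11 2]
After op 6 (cut(9)): [9 6 4 11 2 3 1 7 12 0 10 8 13 5]
After op 7 (reverse): [5 13 8 10 0 12 7 1 3 2 11 4 6 9]
After op 8 (cut(9)): [2 11 4 6 9 5 13 8 10 0 12 7 1 3]
Card 7 is at position 11.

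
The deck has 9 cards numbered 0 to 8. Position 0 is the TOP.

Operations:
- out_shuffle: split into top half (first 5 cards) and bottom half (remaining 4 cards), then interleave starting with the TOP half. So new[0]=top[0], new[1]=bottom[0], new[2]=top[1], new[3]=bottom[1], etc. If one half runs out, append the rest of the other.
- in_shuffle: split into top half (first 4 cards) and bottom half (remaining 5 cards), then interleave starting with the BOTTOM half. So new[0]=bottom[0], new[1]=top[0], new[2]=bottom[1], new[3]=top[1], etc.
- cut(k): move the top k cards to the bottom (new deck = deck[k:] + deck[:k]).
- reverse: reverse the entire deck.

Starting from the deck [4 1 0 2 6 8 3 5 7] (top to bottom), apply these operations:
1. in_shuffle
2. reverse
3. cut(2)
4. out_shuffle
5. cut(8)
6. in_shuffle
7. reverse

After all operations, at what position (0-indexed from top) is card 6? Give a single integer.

After op 1 (in_shuffle): [6 4 8 1 3 0 5 2 7]
After op 2 (reverse): [7 2 5 0 3 1 8 4 6]
After op 3 (cut(2)): [5 0 3 1 8 4 6 7 2]
After op 4 (out_shuffle): [5 4 0 6 3 7 1 2 8]
After op 5 (cut(8)): [8 5 4 0 6 3 7 1 2]
After op 6 (in_shuffle): [6 8 3 5 7 4 1 0 2]
After op 7 (reverse): [2 0 1 4 7 5 3 8 6]
Card 6 is at position 8.

Answer: 8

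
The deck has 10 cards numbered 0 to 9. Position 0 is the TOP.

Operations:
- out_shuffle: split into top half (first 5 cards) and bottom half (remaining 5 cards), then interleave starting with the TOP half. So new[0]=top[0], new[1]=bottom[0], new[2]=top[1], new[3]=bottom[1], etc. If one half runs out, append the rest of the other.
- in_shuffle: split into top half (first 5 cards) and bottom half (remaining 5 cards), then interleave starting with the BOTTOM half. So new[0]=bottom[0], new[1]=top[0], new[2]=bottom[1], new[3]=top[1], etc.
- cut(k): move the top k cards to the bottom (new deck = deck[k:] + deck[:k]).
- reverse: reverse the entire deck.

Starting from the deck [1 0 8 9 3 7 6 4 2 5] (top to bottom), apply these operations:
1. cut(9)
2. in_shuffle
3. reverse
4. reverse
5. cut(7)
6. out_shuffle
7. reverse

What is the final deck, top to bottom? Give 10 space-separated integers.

Answer: 4 5 0 3 6 9 1 2 7 8

Derivation:
After op 1 (cut(9)): [5 1 0 8 9 3 7 6 4 2]
After op 2 (in_shuffle): [3 5 7 1 6 0 4 8 2 9]
After op 3 (reverse): [9 2 8 4 0 6 1 7 5 3]
After op 4 (reverse): [3 5 7 1 6 0 4 8 2 9]
After op 5 (cut(7)): [8 2 9 3 5 7 1 6 0 4]
After op 6 (out_shuffle): [8 7 2 1 9 6 3 0 5 4]
After op 7 (reverse): [4 5 0 3 6 9 1 2 7 8]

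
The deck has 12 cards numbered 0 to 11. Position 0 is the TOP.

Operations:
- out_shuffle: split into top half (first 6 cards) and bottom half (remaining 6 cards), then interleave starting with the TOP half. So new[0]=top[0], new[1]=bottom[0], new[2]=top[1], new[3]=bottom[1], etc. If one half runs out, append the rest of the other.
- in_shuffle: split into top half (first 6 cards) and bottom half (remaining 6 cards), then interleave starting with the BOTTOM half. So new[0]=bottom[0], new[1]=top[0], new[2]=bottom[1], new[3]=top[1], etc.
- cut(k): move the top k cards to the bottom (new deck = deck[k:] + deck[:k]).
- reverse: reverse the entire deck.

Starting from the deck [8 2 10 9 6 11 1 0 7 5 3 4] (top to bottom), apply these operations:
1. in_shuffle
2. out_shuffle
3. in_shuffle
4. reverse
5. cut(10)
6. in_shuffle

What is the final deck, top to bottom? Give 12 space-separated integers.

Answer: 9 1 4 2 8 3 7 11 5 0 6 10

Derivation:
After op 1 (in_shuffle): [1 8 0 2 7 10 5 9 3 6 4 11]
After op 2 (out_shuffle): [1 5 8 9 0 3 2 6 7 4 10 11]
After op 3 (in_shuffle): [2 1 6 5 7 8 4 9 10 0 11 3]
After op 4 (reverse): [3 11 0 10 9 4 8 7 5 6 1 2]
After op 5 (cut(10)): [1 2 3 11 0 10 9 4 8 7 5 6]
After op 6 (in_shuffle): [9 1 4 2 8 3 7 11 5 0 6 10]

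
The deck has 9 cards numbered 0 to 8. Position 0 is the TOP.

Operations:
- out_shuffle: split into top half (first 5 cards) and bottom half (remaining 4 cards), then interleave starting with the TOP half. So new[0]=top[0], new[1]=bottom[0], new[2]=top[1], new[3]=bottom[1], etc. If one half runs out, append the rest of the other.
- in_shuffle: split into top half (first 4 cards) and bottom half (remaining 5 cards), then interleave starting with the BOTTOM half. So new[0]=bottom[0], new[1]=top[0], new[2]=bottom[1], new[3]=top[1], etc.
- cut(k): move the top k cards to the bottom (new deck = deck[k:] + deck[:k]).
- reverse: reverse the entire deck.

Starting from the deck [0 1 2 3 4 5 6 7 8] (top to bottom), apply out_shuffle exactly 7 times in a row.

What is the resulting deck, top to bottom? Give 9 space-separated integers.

Answer: 0 5 1 6 2 7 3 8 4

Derivation:
After op 1 (out_shuffle): [0 5 1 6 2 7 3 8 4]
After op 2 (out_shuffle): [0 7 5 3 1 8 6 4 2]
After op 3 (out_shuffle): [0 8 7 6 5 4 3 2 1]
After op 4 (out_shuffle): [0 4 8 3 7 2 6 1 5]
After op 5 (out_shuffle): [0 2 4 6 8 1 3 5 7]
After op 6 (out_shuffle): [0 1 2 3 4 5 6 7 8]
After op 7 (out_shuffle): [0 5 1 6 2 7 3 8 4]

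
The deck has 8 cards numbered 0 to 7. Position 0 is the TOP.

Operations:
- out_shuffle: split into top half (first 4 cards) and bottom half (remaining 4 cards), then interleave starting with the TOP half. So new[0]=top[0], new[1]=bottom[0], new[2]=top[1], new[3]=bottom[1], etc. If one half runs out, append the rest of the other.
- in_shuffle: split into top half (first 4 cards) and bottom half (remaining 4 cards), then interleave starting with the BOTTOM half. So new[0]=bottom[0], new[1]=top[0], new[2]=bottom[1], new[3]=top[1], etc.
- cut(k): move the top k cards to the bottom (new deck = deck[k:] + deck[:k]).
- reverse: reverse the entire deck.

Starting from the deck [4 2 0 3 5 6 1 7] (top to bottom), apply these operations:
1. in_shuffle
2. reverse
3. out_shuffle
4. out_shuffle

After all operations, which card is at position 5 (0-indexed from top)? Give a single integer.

After op 1 (in_shuffle): [5 4 6 2 1 0 7 3]
After op 2 (reverse): [3 7 0 1 2 6 4 5]
After op 3 (out_shuffle): [3 2 7 6 0 4 1 5]
After op 4 (out_shuffle): [3 0 2 4 7 1 6 5]
Position 5: card 1.

Answer: 1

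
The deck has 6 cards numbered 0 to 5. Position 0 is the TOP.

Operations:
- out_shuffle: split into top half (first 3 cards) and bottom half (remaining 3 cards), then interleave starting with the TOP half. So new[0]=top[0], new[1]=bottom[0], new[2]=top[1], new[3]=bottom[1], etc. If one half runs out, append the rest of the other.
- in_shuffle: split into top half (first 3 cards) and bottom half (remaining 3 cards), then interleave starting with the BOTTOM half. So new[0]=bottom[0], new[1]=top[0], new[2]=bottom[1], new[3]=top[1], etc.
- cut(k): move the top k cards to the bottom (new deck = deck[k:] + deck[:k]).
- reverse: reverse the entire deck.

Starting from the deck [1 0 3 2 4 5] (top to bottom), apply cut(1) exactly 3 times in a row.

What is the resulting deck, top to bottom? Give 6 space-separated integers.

After op 1 (cut(1)): [0 3 2 4 5 1]
After op 2 (cut(1)): [3 2 4 5 1 0]
After op 3 (cut(1)): [2 4 5 1 0 3]

Answer: 2 4 5 1 0 3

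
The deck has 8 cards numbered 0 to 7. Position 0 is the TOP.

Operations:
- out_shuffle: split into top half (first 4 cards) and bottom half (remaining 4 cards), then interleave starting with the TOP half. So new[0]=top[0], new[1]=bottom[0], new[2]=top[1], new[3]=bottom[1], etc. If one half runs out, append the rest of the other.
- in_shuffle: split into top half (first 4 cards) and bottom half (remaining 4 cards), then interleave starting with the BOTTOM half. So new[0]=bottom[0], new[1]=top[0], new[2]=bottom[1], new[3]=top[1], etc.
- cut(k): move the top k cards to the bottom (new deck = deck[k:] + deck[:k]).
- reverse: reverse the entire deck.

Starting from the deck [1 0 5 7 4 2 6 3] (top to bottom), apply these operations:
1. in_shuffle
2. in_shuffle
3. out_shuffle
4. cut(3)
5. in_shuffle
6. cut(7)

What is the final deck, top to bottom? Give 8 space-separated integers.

After op 1 (in_shuffle): [4 1 2 0 6 5 3 7]
After op 2 (in_shuffle): [6 4 5 1 3 2 7 0]
After op 3 (out_shuffle): [6 3 4 2 5 7 1 0]
After op 4 (cut(3)): [2 5 7 1 0 6 3 4]
After op 5 (in_shuffle): [0 2 6 5 3 7 4 1]
After op 6 (cut(7)): [1 0 2 6 5 3 7 4]

Answer: 1 0 2 6 5 3 7 4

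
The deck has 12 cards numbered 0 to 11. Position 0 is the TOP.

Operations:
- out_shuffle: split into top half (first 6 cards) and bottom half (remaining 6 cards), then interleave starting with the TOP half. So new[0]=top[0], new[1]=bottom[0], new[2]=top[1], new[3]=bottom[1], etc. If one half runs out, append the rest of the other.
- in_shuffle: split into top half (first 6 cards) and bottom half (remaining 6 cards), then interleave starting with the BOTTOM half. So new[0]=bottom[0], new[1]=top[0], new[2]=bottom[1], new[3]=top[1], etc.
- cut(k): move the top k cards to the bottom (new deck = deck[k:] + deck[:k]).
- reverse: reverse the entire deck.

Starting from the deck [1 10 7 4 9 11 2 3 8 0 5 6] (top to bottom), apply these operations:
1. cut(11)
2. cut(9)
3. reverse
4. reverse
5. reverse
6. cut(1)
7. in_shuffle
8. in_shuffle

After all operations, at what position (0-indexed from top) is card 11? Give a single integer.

Answer: 7

Derivation:
After op 1 (cut(11)): [6 1 10 7 4 9 11 2 3 8 0 5]
After op 2 (cut(9)): [8 0 5 6 1 10 7 4 9 11 2 3]
After op 3 (reverse): [3 2 11 9 4 7 10 1 6 5 0 8]
After op 4 (reverse): [8 0 5 6 1 10 7 4 9 11 2 3]
After op 5 (reverse): [3 2 11 9 4 7 10 1 6 5 0 8]
After op 6 (cut(1)): [2 11 9 4 7 10 1 6 5 0 8 3]
After op 7 (in_shuffle): [1 2 6 11 5 9 0 4 8 7 3 10]
After op 8 (in_shuffle): [0 1 4 2 8 6 7 11 3 5 10 9]
Card 11 is at position 7.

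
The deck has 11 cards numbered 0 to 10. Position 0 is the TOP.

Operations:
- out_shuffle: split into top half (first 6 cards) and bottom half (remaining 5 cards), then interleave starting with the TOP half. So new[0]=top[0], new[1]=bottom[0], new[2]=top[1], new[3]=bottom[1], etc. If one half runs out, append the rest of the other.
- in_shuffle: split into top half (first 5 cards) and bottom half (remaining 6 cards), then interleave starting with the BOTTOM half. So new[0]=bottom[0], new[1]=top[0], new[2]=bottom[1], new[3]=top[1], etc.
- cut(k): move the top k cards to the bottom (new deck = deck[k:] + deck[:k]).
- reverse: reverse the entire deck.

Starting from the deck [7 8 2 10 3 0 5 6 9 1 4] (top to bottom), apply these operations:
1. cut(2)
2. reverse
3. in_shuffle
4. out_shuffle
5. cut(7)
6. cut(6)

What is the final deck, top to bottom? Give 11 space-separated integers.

Answer: 8 1 5 10 7 9 0 2 4 6 3

Derivation:
After op 1 (cut(2)): [2 10 3 0 5 6 9 1 4 7 8]
After op 2 (reverse): [8 7 4 1 9 6 5 0 3 10 2]
After op 3 (in_shuffle): [6 8 5 7 0 4 3 1 10 9 2]
After op 4 (out_shuffle): [6 3 8 1 5 10 7 9 0 2 4]
After op 5 (cut(7)): [9 0 2 4 6 3 8 1 5 10 7]
After op 6 (cut(6)): [8 1 5 10 7 9 0 2 4 6 3]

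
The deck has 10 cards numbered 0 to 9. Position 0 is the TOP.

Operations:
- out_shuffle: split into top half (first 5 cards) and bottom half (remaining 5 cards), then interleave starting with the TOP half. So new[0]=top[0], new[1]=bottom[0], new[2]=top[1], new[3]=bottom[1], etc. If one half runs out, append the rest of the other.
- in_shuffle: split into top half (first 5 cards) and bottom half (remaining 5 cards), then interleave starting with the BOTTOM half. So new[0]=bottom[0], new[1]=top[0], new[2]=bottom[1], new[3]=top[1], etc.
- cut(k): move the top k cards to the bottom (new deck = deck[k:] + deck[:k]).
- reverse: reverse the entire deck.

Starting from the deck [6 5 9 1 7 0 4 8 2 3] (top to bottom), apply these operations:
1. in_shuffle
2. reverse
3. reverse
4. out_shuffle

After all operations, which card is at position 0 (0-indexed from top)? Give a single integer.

After op 1 (in_shuffle): [0 6 4 5 8 9 2 1 3 7]
After op 2 (reverse): [7 3 1 2 9 8 5 4 6 0]
After op 3 (reverse): [0 6 4 5 8 9 2 1 3 7]
After op 4 (out_shuffle): [0 9 6 2 4 1 5 3 8 7]
Position 0: card 0.

Answer: 0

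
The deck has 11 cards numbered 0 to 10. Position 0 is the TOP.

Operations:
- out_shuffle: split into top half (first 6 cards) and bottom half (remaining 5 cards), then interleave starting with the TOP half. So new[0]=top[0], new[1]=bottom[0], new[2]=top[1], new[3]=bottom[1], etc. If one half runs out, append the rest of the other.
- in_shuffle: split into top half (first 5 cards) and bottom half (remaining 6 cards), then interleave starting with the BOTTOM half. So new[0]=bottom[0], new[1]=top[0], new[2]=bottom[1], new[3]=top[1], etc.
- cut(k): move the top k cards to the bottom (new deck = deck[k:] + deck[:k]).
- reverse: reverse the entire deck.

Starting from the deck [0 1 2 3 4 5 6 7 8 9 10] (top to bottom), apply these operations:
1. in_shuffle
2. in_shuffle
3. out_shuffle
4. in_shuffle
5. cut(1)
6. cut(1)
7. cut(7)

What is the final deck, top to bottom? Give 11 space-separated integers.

Answer: 8 6 4 2 0 9 7 5 3 1 10

Derivation:
After op 1 (in_shuffle): [5 0 6 1 7 2 8 3 9 4 10]
After op 2 (in_shuffle): [2 5 8 0 3 6 9 1 4 7 10]
After op 3 (out_shuffle): [2 9 5 1 8 4 0 7 3 10 6]
After op 4 (in_shuffle): [4 2 0 9 7 5 3 1 10 8 6]
After op 5 (cut(1)): [2 0 9 7 5 3 1 10 8 6 4]
After op 6 (cut(1)): [0 9 7 5 3 1 10 8 6 4 2]
After op 7 (cut(7)): [8 6 4 2 0 9 7 5 3 1 10]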